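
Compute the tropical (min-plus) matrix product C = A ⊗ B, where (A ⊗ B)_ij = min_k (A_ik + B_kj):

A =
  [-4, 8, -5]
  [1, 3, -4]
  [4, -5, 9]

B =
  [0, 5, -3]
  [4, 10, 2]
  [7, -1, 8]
A ⊗ B =
  [-4, -6, -7]
  [1, -5, -2]
  [-1, 5, -3]

Apply the min-plus product entry-by-entry:
  C[0][0] = min over k of (A[0][0] + B[0][0] = -4 + 0 = -4, A[0][1] + B[1][0] = 8 + 4 = 12, A[0][2] + B[2][0] = -5 + 7 = 2) = -4 (attained at k = 0)
  C[0][1] = min over k of (A[0][0] + B[0][1] = -4 + 5 = 1, A[0][1] + B[1][1] = 8 + 10 = 18, A[0][2] + B[2][1] = -5 + -1 = -6) = -6 (attained at k = 2)
  C[0][2] = min over k of (A[0][0] + B[0][2] = -4 + -3 = -7, A[0][1] + B[1][2] = 8 + 2 = 10, A[0][2] + B[2][2] = -5 + 8 = 3) = -7 (attained at k = 0)
  C[1][0] = min over k of (A[1][0] + B[0][0] = 1 + 0 = 1, A[1][1] + B[1][0] = 3 + 4 = 7, A[1][2] + B[2][0] = -4 + 7 = 3) = 1 (attained at k = 0)
  C[1][1] = min over k of (A[1][0] + B[0][1] = 1 + 5 = 6, A[1][1] + B[1][1] = 3 + 10 = 13, A[1][2] + B[2][1] = -4 + -1 = -5) = -5 (attained at k = 2)
  C[1][2] = min over k of (A[1][0] + B[0][2] = 1 + -3 = -2, A[1][1] + B[1][2] = 3 + 2 = 5, A[1][2] + B[2][2] = -4 + 8 = 4) = -2 (attained at k = 0)
  C[2][0] = min over k of (A[2][0] + B[0][0] = 4 + 0 = 4, A[2][1] + B[1][0] = -5 + 4 = -1, A[2][2] + B[2][0] = 9 + 7 = 16) = -1 (attained at k = 1)
  C[2][1] = min over k of (A[2][0] + B[0][1] = 4 + 5 = 9, A[2][1] + B[1][1] = -5 + 10 = 5, A[2][2] + B[2][1] = 9 + -1 = 8) = 5 (attained at k = 1)
  C[2][2] = min over k of (A[2][0] + B[0][2] = 4 + -3 = 1, A[2][1] + B[1][2] = -5 + 2 = -3, A[2][2] + B[2][2] = 9 + 8 = 17) = -3 (attained at k = 1)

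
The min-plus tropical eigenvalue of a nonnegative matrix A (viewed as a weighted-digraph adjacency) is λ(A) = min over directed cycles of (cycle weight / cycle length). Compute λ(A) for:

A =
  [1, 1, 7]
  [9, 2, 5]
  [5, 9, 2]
λ(A) = 1

Enumerate directed cycles and compute their means (weight / length). Sample:
  cycle 0 → 0: weight = 1, length = 1, mean = 1/1 ≈ 1.000
  cycle 1 → 1: weight = 2, length = 1, mean = 2/1 ≈ 2.000
  cycle 2 → 2: weight = 2, length = 1, mean = 2/1 ≈ 2.000
  cycle 0 → 1 → 0: weight = 10, length = 2, mean = 10/2 ≈ 5.000
  cycle 0 → 2 → 0: weight = 12, length = 2, mean = 12/2 ≈ 6.000
  cycle 1 → 0 → 1: weight = 10, length = 2, mean = 10/2 ≈ 5.000
Minimum mean = 1.000, attained e.g. along the cycle 0 → 0 with weight 1 and length 1. So λ(A) = 1/1 = 1.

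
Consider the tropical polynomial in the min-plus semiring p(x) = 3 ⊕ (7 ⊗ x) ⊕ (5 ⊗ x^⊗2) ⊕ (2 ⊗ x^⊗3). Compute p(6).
p(6) = 3

A tropical monomial a ⊗ x^⊗i evaluates to a + i · x. Evaluating each term at x = 6:
  Term 0 contributes 3 + 0 · 6 = 3
  Term 1 contributes 7 + 1 · 6 = 13
  Term 2 contributes 5 + 2 · 6 = 17
  Term 3 contributes 2 + 3 · 6 = 20
p(6) = ⊕ of these = min[3, 13, 17, 20] = 3.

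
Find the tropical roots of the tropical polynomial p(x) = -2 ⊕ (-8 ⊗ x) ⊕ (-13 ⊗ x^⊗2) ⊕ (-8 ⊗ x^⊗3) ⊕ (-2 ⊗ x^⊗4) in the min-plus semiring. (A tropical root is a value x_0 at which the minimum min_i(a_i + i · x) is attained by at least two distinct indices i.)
Roots: {-6, -5, 5, 6}

Each tropical root is a break point of the lower envelope of the lines y = a_i + i · x (there are 5 lines, with slopes 0, 1, ..., 4). Only the lines that attain the minimum somewhere contribute to roots; other lines are dominated. Here the surviving (envelope) indices are i = 4, i = 3, i = 2, i = 1, i = 0.
Intersections between consecutive envelope lines give the roots: for adjacent envelope indices i < j the intersection is x = (a_i − a_j) / (j − i). Reading off the sorted break points: {-6, -5, 5, 6}.
Verification: at each break x_0, at least two indices attain the minimum of min_i(a_i + i · x_0).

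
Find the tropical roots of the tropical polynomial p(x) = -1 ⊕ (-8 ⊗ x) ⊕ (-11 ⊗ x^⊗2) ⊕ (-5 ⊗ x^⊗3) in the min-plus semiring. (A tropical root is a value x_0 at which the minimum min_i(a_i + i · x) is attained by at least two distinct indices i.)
Roots: {-6, 3, 7}

Each tropical root is a break point of the lower envelope of the lines y = a_i + i · x (there are 4 lines, with slopes 0, 1, ..., 3). Only the lines that attain the minimum somewhere contribute to roots; other lines are dominated. Here the surviving (envelope) indices are i = 3, i = 2, i = 1, i = 0.
Intersections between consecutive envelope lines give the roots: for adjacent envelope indices i < j the intersection is x = (a_i − a_j) / (j − i). Reading off the sorted break points: {-6, 3, 7}.
Verification: at each break x_0, at least two indices attain the minimum of min_i(a_i + i · x_0).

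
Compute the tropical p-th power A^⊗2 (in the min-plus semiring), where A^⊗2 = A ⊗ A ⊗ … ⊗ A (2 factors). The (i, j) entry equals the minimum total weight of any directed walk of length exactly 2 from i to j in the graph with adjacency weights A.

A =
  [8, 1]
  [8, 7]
A^⊗2 =
  [9, 8]
  [15, 9]

Each entry (A^⊗2)_ij equals the minimum over all length-2 walks i = v_0 → v_1 → … → v_2 = j of Σ_t A[v_t][v_{t+1}]. For example, for (i, j) = (0, 1) we minimise over 2 possible intermediate vertex sequences; the minimum is 8, attained along the walk 0 → 1 → 1.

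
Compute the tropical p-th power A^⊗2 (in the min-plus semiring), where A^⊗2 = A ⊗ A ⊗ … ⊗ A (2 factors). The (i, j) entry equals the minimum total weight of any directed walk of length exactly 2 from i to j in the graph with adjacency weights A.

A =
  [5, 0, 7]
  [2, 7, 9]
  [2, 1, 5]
A^⊗2 =
  [2, 5, 9]
  [7, 2, 9]
  [3, 2, 9]

Each entry (A^⊗2)_ij equals the minimum over all length-2 walks i = v_0 → v_1 → … → v_2 = j of Σ_t A[v_t][v_{t+1}]. For example, for (i, j) = (0, 2) we minimise over 3 possible intermediate vertex sequences; the minimum is 9, attained along the walk 0 → 1 → 2.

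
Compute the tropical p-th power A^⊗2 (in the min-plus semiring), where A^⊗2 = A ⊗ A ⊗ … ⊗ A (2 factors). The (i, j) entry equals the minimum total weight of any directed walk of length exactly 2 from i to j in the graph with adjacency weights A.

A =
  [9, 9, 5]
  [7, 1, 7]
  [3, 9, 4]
A^⊗2 =
  [8, 10, 9]
  [8, 2, 8]
  [7, 10, 8]

Each entry (A^⊗2)_ij equals the minimum over all length-2 walks i = v_0 → v_1 → … → v_2 = j of Σ_t A[v_t][v_{t+1}]. For example, for (i, j) = (0, 2) we minimise over 3 possible intermediate vertex sequences; the minimum is 9, attained along the walk 0 → 2 → 2.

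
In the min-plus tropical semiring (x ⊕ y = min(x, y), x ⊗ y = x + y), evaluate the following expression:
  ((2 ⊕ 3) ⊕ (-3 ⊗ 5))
((2 ⊕ 3) ⊕ (-3 ⊗ 5)) = 2

Expand innermost to outermost. Recall ⊕ takes the minimum of its arguments and ⊗ takes their sum. Working out the expression ((2 ⊕ 3) ⊕ (-3 ⊗ 5)) gives 2.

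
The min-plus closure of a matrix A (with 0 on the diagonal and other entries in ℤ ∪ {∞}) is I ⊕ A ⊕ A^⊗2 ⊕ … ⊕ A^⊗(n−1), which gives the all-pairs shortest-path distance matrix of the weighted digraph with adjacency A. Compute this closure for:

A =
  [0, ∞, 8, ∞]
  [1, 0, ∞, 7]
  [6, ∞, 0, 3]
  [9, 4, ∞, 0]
Closure =
  [0, 15, 8, 11]
  [1, 0, 9, 7]
  [6, 7, 0, 3]
  [5, 4, 13, 0]

This is the Floyd-Warshall all-pairs shortest-path computation. For each intermediate vertex k = 0, 1, …, 3, update dist[i][j] ← min(dist[i][j], dist[i][k] + dist[k][j]). The final matrix gives, for each (i, j), the minimum total weight of any directed path from i to j (possibly empty when i = j).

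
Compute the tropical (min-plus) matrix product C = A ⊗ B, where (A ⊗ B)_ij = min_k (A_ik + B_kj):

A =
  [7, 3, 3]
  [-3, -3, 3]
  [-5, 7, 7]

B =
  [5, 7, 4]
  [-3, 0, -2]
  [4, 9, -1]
A ⊗ B =
  [0, 3, 1]
  [-6, -3, -5]
  [0, 2, -1]

Apply the min-plus product entry-by-entry:
  C[0][0] = min over k of (A[0][0] + B[0][0] = 7 + 5 = 12, A[0][1] + B[1][0] = 3 + -3 = 0, A[0][2] + B[2][0] = 3 + 4 = 7) = 0 (attained at k = 1)
  C[0][1] = min over k of (A[0][0] + B[0][1] = 7 + 7 = 14, A[0][1] + B[1][1] = 3 + 0 = 3, A[0][2] + B[2][1] = 3 + 9 = 12) = 3 (attained at k = 1)
  C[0][2] = min over k of (A[0][0] + B[0][2] = 7 + 4 = 11, A[0][1] + B[1][2] = 3 + -2 = 1, A[0][2] + B[2][2] = 3 + -1 = 2) = 1 (attained at k = 1)
  C[1][0] = min over k of (A[1][0] + B[0][0] = -3 + 5 = 2, A[1][1] + B[1][0] = -3 + -3 = -6, A[1][2] + B[2][0] = 3 + 4 = 7) = -6 (attained at k = 1)
  C[1][1] = min over k of (A[1][0] + B[0][1] = -3 + 7 = 4, A[1][1] + B[1][1] = -3 + 0 = -3, A[1][2] + B[2][1] = 3 + 9 = 12) = -3 (attained at k = 1)
  C[1][2] = min over k of (A[1][0] + B[0][2] = -3 + 4 = 1, A[1][1] + B[1][2] = -3 + -2 = -5, A[1][2] + B[2][2] = 3 + -1 = 2) = -5 (attained at k = 1)
  C[2][0] = min over k of (A[2][0] + B[0][0] = -5 + 5 = 0, A[2][1] + B[1][0] = 7 + -3 = 4, A[2][2] + B[2][0] = 7 + 4 = 11) = 0 (attained at k = 0)
  C[2][1] = min over k of (A[2][0] + B[0][1] = -5 + 7 = 2, A[2][1] + B[1][1] = 7 + 0 = 7, A[2][2] + B[2][1] = 7 + 9 = 16) = 2 (attained at k = 0)
  C[2][2] = min over k of (A[2][0] + B[0][2] = -5 + 4 = -1, A[2][1] + B[1][2] = 7 + -2 = 5, A[2][2] + B[2][2] = 7 + -1 = 6) = -1 (attained at k = 0)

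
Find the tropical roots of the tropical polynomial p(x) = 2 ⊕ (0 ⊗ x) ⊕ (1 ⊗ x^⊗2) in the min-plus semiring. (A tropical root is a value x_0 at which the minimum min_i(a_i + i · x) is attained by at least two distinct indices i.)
Roots: {-1, 2}

Each tropical root is a break point of the lower envelope of the lines y = a_i + i · x (there are 3 lines, with slopes 0, 1, ..., 2). Only the lines that attain the minimum somewhere contribute to roots; other lines are dominated. Here the surviving (envelope) indices are i = 2, i = 1, i = 0.
Intersections between consecutive envelope lines give the roots: for adjacent envelope indices i < j the intersection is x = (a_i − a_j) / (j − i). Reading off the sorted break points: {-1, 2}.
Verification: at each break x_0, at least two indices attain the minimum of min_i(a_i + i · x_0).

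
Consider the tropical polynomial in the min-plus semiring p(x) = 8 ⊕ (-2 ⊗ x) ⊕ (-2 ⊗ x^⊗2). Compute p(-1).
p(-1) = -4

A tropical monomial a ⊗ x^⊗i evaluates to a + i · x. Evaluating each term at x = -1:
  Term 0 contributes 8 + 0 · -1 = 8
  Term 1 contributes -2 + 1 · -1 = -3
  Term 2 contributes -2 + 2 · -1 = -4
p(-1) = ⊕ of these = min[8, -3, -4] = -4.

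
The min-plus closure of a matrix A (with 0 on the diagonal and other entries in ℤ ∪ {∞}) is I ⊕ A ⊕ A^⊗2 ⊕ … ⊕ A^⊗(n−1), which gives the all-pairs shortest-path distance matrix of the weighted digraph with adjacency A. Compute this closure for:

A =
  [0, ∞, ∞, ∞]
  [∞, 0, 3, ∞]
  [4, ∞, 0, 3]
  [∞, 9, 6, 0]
Closure =
  [0, ∞, ∞, ∞]
  [7, 0, 3, 6]
  [4, 12, 0, 3]
  [10, 9, 6, 0]

This is the Floyd-Warshall all-pairs shortest-path computation. For each intermediate vertex k = 0, 1, …, 3, update dist[i][j] ← min(dist[i][j], dist[i][k] + dist[k][j]). The final matrix gives, for each (i, j), the minimum total weight of any directed path from i to j (possibly empty when i = j).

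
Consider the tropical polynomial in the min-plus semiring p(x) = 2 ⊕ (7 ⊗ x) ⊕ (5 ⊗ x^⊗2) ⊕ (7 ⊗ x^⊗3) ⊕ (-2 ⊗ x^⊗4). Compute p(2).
p(2) = 2

A tropical monomial a ⊗ x^⊗i evaluates to a + i · x. Evaluating each term at x = 2:
  Term 0 contributes 2 + 0 · 2 = 2
  Term 1 contributes 7 + 1 · 2 = 9
  Term 2 contributes 5 + 2 · 2 = 9
  Term 3 contributes 7 + 3 · 2 = 13
  Term 4 contributes -2 + 4 · 2 = 6
p(2) = ⊕ of these = min[2, 9, 9, 13, 6] = 2.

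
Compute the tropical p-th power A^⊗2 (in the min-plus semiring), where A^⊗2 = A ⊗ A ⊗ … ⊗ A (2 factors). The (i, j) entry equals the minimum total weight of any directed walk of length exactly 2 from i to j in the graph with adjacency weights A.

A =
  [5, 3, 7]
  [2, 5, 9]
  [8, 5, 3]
A^⊗2 =
  [5, 8, 10]
  [7, 5, 9]
  [7, 8, 6]

Each entry (A^⊗2)_ij equals the minimum over all length-2 walks i = v_0 → v_1 → … → v_2 = j of Σ_t A[v_t][v_{t+1}]. For example, for (i, j) = (0, 2) we minimise over 3 possible intermediate vertex sequences; the minimum is 10, attained along the walk 0 → 2 → 2.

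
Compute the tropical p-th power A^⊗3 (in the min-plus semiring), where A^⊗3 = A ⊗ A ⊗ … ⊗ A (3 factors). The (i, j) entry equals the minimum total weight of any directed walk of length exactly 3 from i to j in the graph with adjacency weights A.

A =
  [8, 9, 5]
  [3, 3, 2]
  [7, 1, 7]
A^⊗3 =
  [9, 9, 8]
  [6, 6, 5]
  [7, 4, 6]

Each entry (A^⊗3)_ij equals the minimum over all length-3 walks i = v_0 → v_1 → … → v_3 = j of Σ_t A[v_t][v_{t+1}]. For example, for (i, j) = (0, 2) we minimise over 9 possible intermediate vertex sequences; the minimum is 8, attained along the walk 0 → 2 → 1 → 2.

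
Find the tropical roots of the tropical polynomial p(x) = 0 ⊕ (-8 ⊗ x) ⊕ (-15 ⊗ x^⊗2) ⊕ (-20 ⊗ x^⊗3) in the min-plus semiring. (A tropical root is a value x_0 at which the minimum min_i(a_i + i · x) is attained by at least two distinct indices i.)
Roots: {5, 7, 8}

Each tropical root is a break point of the lower envelope of the lines y = a_i + i · x (there are 4 lines, with slopes 0, 1, ..., 3). Only the lines that attain the minimum somewhere contribute to roots; other lines are dominated. Here the surviving (envelope) indices are i = 3, i = 2, i = 1, i = 0.
Intersections between consecutive envelope lines give the roots: for adjacent envelope indices i < j the intersection is x = (a_i − a_j) / (j − i). Reading off the sorted break points: {5, 7, 8}.
Verification: at each break x_0, at least two indices attain the minimum of min_i(a_i + i · x_0).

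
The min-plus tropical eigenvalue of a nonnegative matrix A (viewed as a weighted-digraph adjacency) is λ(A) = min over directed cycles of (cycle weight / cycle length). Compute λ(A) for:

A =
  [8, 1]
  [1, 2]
λ(A) = 1

Enumerate directed cycles and compute their means (weight / length). Sample:
  cycle 0 → 0: weight = 8, length = 1, mean = 8/1 ≈ 8.000
  cycle 1 → 1: weight = 2, length = 1, mean = 2/1 ≈ 2.000
  cycle 0 → 1 → 0: weight = 2, length = 2, mean = 2/2 ≈ 1.000
  cycle 1 → 0 → 1: weight = 2, length = 2, mean = 2/2 ≈ 1.000
Minimum mean = 1.000, attained e.g. along the cycle 0 → 1 → 0 with weight 2 and length 2. So λ(A) = 2/2 = 1.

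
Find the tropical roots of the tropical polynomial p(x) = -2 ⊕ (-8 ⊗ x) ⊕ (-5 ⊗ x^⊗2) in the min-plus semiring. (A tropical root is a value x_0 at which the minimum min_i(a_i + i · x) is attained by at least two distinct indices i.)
Roots: {-3, 6}

Each tropical root is a break point of the lower envelope of the lines y = a_i + i · x (there are 3 lines, with slopes 0, 1, ..., 2). Only the lines that attain the minimum somewhere contribute to roots; other lines are dominated. Here the surviving (envelope) indices are i = 2, i = 1, i = 0.
Intersections between consecutive envelope lines give the roots: for adjacent envelope indices i < j the intersection is x = (a_i − a_j) / (j − i). Reading off the sorted break points: {-3, 6}.
Verification: at each break x_0, at least two indices attain the minimum of min_i(a_i + i · x_0).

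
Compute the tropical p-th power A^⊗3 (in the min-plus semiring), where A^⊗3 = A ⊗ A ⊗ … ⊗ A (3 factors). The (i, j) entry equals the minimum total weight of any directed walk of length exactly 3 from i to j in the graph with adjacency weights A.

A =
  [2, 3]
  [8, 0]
A^⊗3 =
  [6, 3]
  [8, 0]

Each entry (A^⊗3)_ij equals the minimum over all length-3 walks i = v_0 → v_1 → … → v_3 = j of Σ_t A[v_t][v_{t+1}]. For example, for (i, j) = (0, 1) we minimise over 4 possible intermediate vertex sequences; the minimum is 3, attained along the walk 0 → 1 → 1 → 1.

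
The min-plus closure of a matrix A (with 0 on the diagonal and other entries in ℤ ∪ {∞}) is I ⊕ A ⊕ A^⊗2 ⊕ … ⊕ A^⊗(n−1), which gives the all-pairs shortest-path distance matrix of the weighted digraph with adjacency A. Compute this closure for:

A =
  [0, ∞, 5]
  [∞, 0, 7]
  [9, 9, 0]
Closure =
  [0, 14, 5]
  [16, 0, 7]
  [9, 9, 0]

This is the Floyd-Warshall all-pairs shortest-path computation. For each intermediate vertex k = 0, 1, …, 2, update dist[i][j] ← min(dist[i][j], dist[i][k] + dist[k][j]). The final matrix gives, for each (i, j), the minimum total weight of any directed path from i to j (possibly empty when i = j).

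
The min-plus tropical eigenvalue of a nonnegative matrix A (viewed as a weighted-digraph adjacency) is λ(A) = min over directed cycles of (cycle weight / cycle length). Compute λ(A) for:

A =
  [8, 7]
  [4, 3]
λ(A) = 3

Enumerate directed cycles and compute their means (weight / length). Sample:
  cycle 0 → 0: weight = 8, length = 1, mean = 8/1 ≈ 8.000
  cycle 1 → 1: weight = 3, length = 1, mean = 3/1 ≈ 3.000
  cycle 0 → 1 → 0: weight = 11, length = 2, mean = 11/2 ≈ 5.500
  cycle 1 → 0 → 1: weight = 11, length = 2, mean = 11/2 ≈ 5.500
Minimum mean = 3.000, attained e.g. along the cycle 1 → 1 with weight 3 and length 1. So λ(A) = 3/1 = 3.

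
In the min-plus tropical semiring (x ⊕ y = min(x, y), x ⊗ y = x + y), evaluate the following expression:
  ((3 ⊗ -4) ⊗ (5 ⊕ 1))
((3 ⊗ -4) ⊗ (5 ⊕ 1)) = 0

Expand innermost to outermost. Recall ⊕ takes the minimum of its arguments and ⊗ takes their sum. Working out the expression ((3 ⊗ -4) ⊗ (5 ⊕ 1)) gives 0.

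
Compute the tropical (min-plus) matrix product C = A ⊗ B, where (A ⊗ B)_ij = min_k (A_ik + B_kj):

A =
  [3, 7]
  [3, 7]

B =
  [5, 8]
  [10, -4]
A ⊗ B =
  [8, 3]
  [8, 3]

Apply the min-plus product entry-by-entry:
  C[0][0] = min over k of (A[0][0] + B[0][0] = 3 + 5 = 8, A[0][1] + B[1][0] = 7 + 10 = 17) = 8 (attained at k = 0)
  C[0][1] = min over k of (A[0][0] + B[0][1] = 3 + 8 = 11, A[0][1] + B[1][1] = 7 + -4 = 3) = 3 (attained at k = 1)
  C[1][0] = min over k of (A[1][0] + B[0][0] = 3 + 5 = 8, A[1][1] + B[1][0] = 7 + 10 = 17) = 8 (attained at k = 0)
  C[1][1] = min over k of (A[1][0] + B[0][1] = 3 + 8 = 11, A[1][1] + B[1][1] = 7 + -4 = 3) = 3 (attained at k = 1)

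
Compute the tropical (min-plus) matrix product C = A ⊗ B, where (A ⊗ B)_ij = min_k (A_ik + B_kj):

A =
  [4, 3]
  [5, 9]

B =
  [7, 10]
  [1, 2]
A ⊗ B =
  [4, 5]
  [10, 11]

Apply the min-plus product entry-by-entry:
  C[0][0] = min over k of (A[0][0] + B[0][0] = 4 + 7 = 11, A[0][1] + B[1][0] = 3 + 1 = 4) = 4 (attained at k = 1)
  C[0][1] = min over k of (A[0][0] + B[0][1] = 4 + 10 = 14, A[0][1] + B[1][1] = 3 + 2 = 5) = 5 (attained at k = 1)
  C[1][0] = min over k of (A[1][0] + B[0][0] = 5 + 7 = 12, A[1][1] + B[1][0] = 9 + 1 = 10) = 10 (attained at k = 1)
  C[1][1] = min over k of (A[1][0] + B[0][1] = 5 + 10 = 15, A[1][1] + B[1][1] = 9 + 2 = 11) = 11 (attained at k = 1)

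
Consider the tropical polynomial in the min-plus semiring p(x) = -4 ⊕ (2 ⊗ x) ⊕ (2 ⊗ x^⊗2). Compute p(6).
p(6) = -4

A tropical monomial a ⊗ x^⊗i evaluates to a + i · x. Evaluating each term at x = 6:
  Term 0 contributes -4 + 0 · 6 = -4
  Term 1 contributes 2 + 1 · 6 = 8
  Term 2 contributes 2 + 2 · 6 = 14
p(6) = ⊕ of these = min[-4, 8, 14] = -4.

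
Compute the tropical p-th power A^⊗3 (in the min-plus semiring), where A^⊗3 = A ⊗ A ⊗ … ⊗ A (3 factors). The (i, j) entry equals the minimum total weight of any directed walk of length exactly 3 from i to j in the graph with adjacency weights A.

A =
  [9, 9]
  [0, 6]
A^⊗3 =
  [15, 18]
  [9, 15]

Each entry (A^⊗3)_ij equals the minimum over all length-3 walks i = v_0 → v_1 → … → v_3 = j of Σ_t A[v_t][v_{t+1}]. For example, for (i, j) = (0, 1) we minimise over 4 possible intermediate vertex sequences; the minimum is 18, attained along the walk 0 → 1 → 0 → 1.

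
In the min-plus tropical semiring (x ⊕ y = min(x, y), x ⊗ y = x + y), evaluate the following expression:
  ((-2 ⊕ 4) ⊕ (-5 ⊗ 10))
((-2 ⊕ 4) ⊕ (-5 ⊗ 10)) = -2

Expand innermost to outermost. Recall ⊕ takes the minimum of its arguments and ⊗ takes their sum. Working out the expression ((-2 ⊕ 4) ⊕ (-5 ⊗ 10)) gives -2.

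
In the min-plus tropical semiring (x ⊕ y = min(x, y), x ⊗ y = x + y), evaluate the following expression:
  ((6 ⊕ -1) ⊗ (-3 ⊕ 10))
((6 ⊕ -1) ⊗ (-3 ⊕ 10)) = -4

Expand innermost to outermost. Recall ⊕ takes the minimum of its arguments and ⊗ takes their sum. Working out the expression ((6 ⊕ -1) ⊗ (-3 ⊕ 10)) gives -4.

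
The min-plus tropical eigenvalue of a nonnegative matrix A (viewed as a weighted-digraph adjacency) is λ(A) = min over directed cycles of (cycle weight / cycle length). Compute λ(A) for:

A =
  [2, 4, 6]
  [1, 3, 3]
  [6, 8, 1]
λ(A) = 1

Enumerate directed cycles and compute their means (weight / length). Sample:
  cycle 0 → 0: weight = 2, length = 1, mean = 2/1 ≈ 2.000
  cycle 1 → 1: weight = 3, length = 1, mean = 3/1 ≈ 3.000
  cycle 2 → 2: weight = 1, length = 1, mean = 1/1 ≈ 1.000
  cycle 0 → 1 → 0: weight = 5, length = 2, mean = 5/2 ≈ 2.500
  cycle 0 → 2 → 0: weight = 12, length = 2, mean = 12/2 ≈ 6.000
  cycle 1 → 0 → 1: weight = 5, length = 2, mean = 5/2 ≈ 2.500
Minimum mean = 1.000, attained e.g. along the cycle 2 → 2 with weight 1 and length 1. So λ(A) = 1/1 = 1.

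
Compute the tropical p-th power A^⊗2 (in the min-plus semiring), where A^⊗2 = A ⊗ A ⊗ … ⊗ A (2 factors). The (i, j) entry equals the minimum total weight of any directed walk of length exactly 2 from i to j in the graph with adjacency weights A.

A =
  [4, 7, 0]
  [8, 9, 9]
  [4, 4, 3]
A^⊗2 =
  [4, 4, 3]
  [12, 13, 8]
  [7, 7, 4]

Each entry (A^⊗2)_ij equals the minimum over all length-2 walks i = v_0 → v_1 → … → v_2 = j of Σ_t A[v_t][v_{t+1}]. For example, for (i, j) = (0, 2) we minimise over 3 possible intermediate vertex sequences; the minimum is 3, attained along the walk 0 → 2 → 2.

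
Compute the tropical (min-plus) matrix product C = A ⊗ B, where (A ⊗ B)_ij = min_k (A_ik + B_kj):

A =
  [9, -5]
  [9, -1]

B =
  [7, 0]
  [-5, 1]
A ⊗ B =
  [-10, -4]
  [-6, 0]

Apply the min-plus product entry-by-entry:
  C[0][0] = min over k of (A[0][0] + B[0][0] = 9 + 7 = 16, A[0][1] + B[1][0] = -5 + -5 = -10) = -10 (attained at k = 1)
  C[0][1] = min over k of (A[0][0] + B[0][1] = 9 + 0 = 9, A[0][1] + B[1][1] = -5 + 1 = -4) = -4 (attained at k = 1)
  C[1][0] = min over k of (A[1][0] + B[0][0] = 9 + 7 = 16, A[1][1] + B[1][0] = -1 + -5 = -6) = -6 (attained at k = 1)
  C[1][1] = min over k of (A[1][0] + B[0][1] = 9 + 0 = 9, A[1][1] + B[1][1] = -1 + 1 = 0) = 0 (attained at k = 1)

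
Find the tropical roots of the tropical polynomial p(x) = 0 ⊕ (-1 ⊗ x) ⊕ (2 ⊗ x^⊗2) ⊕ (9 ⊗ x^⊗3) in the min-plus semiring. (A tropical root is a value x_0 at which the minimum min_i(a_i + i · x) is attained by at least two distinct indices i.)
Roots: {-7, -3, 1}

Each tropical root is a break point of the lower envelope of the lines y = a_i + i · x (there are 4 lines, with slopes 0, 1, ..., 3). Only the lines that attain the minimum somewhere contribute to roots; other lines are dominated. Here the surviving (envelope) indices are i = 3, i = 2, i = 1, i = 0.
Intersections between consecutive envelope lines give the roots: for adjacent envelope indices i < j the intersection is x = (a_i − a_j) / (j − i). Reading off the sorted break points: {-7, -3, 1}.
Verification: at each break x_0, at least two indices attain the minimum of min_i(a_i + i · x_0).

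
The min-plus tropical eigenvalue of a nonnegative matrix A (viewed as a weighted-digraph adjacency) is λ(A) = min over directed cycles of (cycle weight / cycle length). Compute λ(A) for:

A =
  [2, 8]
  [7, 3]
λ(A) = 2

Enumerate directed cycles and compute their means (weight / length). Sample:
  cycle 0 → 0: weight = 2, length = 1, mean = 2/1 ≈ 2.000
  cycle 1 → 1: weight = 3, length = 1, mean = 3/1 ≈ 3.000
  cycle 0 → 1 → 0: weight = 15, length = 2, mean = 15/2 ≈ 7.500
  cycle 1 → 0 → 1: weight = 15, length = 2, mean = 15/2 ≈ 7.500
Minimum mean = 2.000, attained e.g. along the cycle 0 → 0 with weight 2 and length 1. So λ(A) = 2/1 = 2.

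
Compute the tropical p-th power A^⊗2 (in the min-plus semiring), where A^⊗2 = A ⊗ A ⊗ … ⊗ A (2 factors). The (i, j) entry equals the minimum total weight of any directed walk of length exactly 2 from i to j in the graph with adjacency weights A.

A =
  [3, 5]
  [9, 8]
A^⊗2 =
  [6, 8]
  [12, 14]

Each entry (A^⊗2)_ij equals the minimum over all length-2 walks i = v_0 → v_1 → … → v_2 = j of Σ_t A[v_t][v_{t+1}]. For example, for (i, j) = (0, 1) we minimise over 2 possible intermediate vertex sequences; the minimum is 8, attained along the walk 0 → 0 → 1.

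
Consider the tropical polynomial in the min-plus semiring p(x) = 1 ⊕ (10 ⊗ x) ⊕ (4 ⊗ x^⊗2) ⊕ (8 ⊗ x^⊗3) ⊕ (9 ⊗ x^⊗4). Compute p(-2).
p(-2) = 0

A tropical monomial a ⊗ x^⊗i evaluates to a + i · x. Evaluating each term at x = -2:
  Term 0 contributes 1 + 0 · -2 = 1
  Term 1 contributes 10 + 1 · -2 = 8
  Term 2 contributes 4 + 2 · -2 = 0
  Term 3 contributes 8 + 3 · -2 = 2
  Term 4 contributes 9 + 4 · -2 = 1
p(-2) = ⊕ of these = min[1, 8, 0, 2, 1] = 0.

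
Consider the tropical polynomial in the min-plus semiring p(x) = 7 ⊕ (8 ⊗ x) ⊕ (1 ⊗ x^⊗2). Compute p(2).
p(2) = 5

A tropical monomial a ⊗ x^⊗i evaluates to a + i · x. Evaluating each term at x = 2:
  Term 0 contributes 7 + 0 · 2 = 7
  Term 1 contributes 8 + 1 · 2 = 10
  Term 2 contributes 1 + 2 · 2 = 5
p(2) = ⊕ of these = min[7, 10, 5] = 5.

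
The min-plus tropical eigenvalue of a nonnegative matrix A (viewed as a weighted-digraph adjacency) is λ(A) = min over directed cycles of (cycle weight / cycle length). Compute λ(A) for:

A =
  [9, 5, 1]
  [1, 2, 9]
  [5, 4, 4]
λ(A) = 2

Enumerate directed cycles and compute their means (weight / length). Sample:
  cycle 0 → 0: weight = 9, length = 1, mean = 9/1 ≈ 9.000
  cycle 1 → 1: weight = 2, length = 1, mean = 2/1 ≈ 2.000
  cycle 2 → 2: weight = 4, length = 1, mean = 4/1 ≈ 4.000
  cycle 0 → 1 → 0: weight = 6, length = 2, mean = 6/2 ≈ 3.000
  cycle 0 → 2 → 0: weight = 6, length = 2, mean = 6/2 ≈ 3.000
  cycle 1 → 0 → 1: weight = 6, length = 2, mean = 6/2 ≈ 3.000
Minimum mean = 2.000, attained e.g. along the cycle 1 → 1 with weight 2 and length 1. So λ(A) = 2/1 = 2.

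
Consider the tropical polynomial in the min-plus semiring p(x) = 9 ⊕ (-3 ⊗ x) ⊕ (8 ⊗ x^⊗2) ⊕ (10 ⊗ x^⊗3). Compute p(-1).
p(-1) = -4

A tropical monomial a ⊗ x^⊗i evaluates to a + i · x. Evaluating each term at x = -1:
  Term 0 contributes 9 + 0 · -1 = 9
  Term 1 contributes -3 + 1 · -1 = -4
  Term 2 contributes 8 + 2 · -1 = 6
  Term 3 contributes 10 + 3 · -1 = 7
p(-1) = ⊕ of these = min[9, -4, 6, 7] = -4.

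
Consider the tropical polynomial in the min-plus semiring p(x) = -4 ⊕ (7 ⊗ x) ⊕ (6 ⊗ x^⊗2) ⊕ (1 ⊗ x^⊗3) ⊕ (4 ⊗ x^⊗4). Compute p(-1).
p(-1) = -4

A tropical monomial a ⊗ x^⊗i evaluates to a + i · x. Evaluating each term at x = -1:
  Term 0 contributes -4 + 0 · -1 = -4
  Term 1 contributes 7 + 1 · -1 = 6
  Term 2 contributes 6 + 2 · -1 = 4
  Term 3 contributes 1 + 3 · -1 = -2
  Term 4 contributes 4 + 4 · -1 = 0
p(-1) = ⊕ of these = min[-4, 6, 4, -2, 0] = -4.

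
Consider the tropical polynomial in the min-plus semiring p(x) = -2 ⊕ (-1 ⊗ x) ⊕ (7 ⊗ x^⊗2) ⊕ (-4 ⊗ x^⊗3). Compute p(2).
p(2) = -2

A tropical monomial a ⊗ x^⊗i evaluates to a + i · x. Evaluating each term at x = 2:
  Term 0 contributes -2 + 0 · 2 = -2
  Term 1 contributes -1 + 1 · 2 = 1
  Term 2 contributes 7 + 2 · 2 = 11
  Term 3 contributes -4 + 3 · 2 = 2
p(2) = ⊕ of these = min[-2, 1, 11, 2] = -2.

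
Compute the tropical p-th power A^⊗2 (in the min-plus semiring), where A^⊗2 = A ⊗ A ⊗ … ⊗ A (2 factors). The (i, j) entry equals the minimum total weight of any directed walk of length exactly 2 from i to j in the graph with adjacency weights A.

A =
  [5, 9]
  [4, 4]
A^⊗2 =
  [10, 13]
  [8, 8]

Each entry (A^⊗2)_ij equals the minimum over all length-2 walks i = v_0 → v_1 → … → v_2 = j of Σ_t A[v_t][v_{t+1}]. For example, for (i, j) = (0, 1) we minimise over 2 possible intermediate vertex sequences; the minimum is 13, attained along the walk 0 → 1 → 1.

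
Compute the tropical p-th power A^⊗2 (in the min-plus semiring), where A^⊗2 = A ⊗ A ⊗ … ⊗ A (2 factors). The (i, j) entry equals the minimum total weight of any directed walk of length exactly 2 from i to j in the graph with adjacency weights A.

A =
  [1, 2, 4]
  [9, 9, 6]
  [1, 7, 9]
A^⊗2 =
  [2, 3, 5]
  [7, 11, 13]
  [2, 3, 5]

Each entry (A^⊗2)_ij equals the minimum over all length-2 walks i = v_0 → v_1 → … → v_2 = j of Σ_t A[v_t][v_{t+1}]. For example, for (i, j) = (0, 2) we minimise over 3 possible intermediate vertex sequences; the minimum is 5, attained along the walk 0 → 0 → 2.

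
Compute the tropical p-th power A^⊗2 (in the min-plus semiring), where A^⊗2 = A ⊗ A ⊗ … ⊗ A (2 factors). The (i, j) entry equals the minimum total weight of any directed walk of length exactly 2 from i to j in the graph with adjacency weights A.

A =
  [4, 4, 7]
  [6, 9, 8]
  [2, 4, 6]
A^⊗2 =
  [8, 8, 11]
  [10, 10, 13]
  [6, 6, 9]

Each entry (A^⊗2)_ij equals the minimum over all length-2 walks i = v_0 → v_1 → … → v_2 = j of Σ_t A[v_t][v_{t+1}]. For example, for (i, j) = (0, 2) we minimise over 3 possible intermediate vertex sequences; the minimum is 11, attained along the walk 0 → 0 → 2.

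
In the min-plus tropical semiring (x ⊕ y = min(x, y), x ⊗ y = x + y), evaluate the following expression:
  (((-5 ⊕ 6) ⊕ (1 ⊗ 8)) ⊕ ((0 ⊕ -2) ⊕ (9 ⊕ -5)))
(((-5 ⊕ 6) ⊕ (1 ⊗ 8)) ⊕ ((0 ⊕ -2) ⊕ (9 ⊕ -5))) = -5

Expand innermost to outermost. Recall ⊕ takes the minimum of its arguments and ⊗ takes their sum. Working out the expression (((-5 ⊕ 6) ⊕ (1 ⊗ 8)) ⊕ ((0 ⊕ -2) ⊕ (9 ⊕ -5))) gives -5.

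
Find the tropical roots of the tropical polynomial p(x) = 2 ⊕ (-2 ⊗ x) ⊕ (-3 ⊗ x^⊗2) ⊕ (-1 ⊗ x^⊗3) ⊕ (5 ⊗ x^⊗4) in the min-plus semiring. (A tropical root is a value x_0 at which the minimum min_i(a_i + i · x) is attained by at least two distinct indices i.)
Roots: {-6, -2, 1, 4}

Each tropical root is a break point of the lower envelope of the lines y = a_i + i · x (there are 5 lines, with slopes 0, 1, ..., 4). Only the lines that attain the minimum somewhere contribute to roots; other lines are dominated. Here the surviving (envelope) indices are i = 4, i = 3, i = 2, i = 1, i = 0.
Intersections between consecutive envelope lines give the roots: for adjacent envelope indices i < j the intersection is x = (a_i − a_j) / (j − i). Reading off the sorted break points: {-6, -2, 1, 4}.
Verification: at each break x_0, at least two indices attain the minimum of min_i(a_i + i · x_0).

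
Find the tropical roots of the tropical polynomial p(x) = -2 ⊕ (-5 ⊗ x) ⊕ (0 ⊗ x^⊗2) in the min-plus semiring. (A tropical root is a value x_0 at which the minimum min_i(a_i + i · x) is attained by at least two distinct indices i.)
Roots: {-5, 3}

Each tropical root is a break point of the lower envelope of the lines y = a_i + i · x (there are 3 lines, with slopes 0, 1, ..., 2). Only the lines that attain the minimum somewhere contribute to roots; other lines are dominated. Here the surviving (envelope) indices are i = 2, i = 1, i = 0.
Intersections between consecutive envelope lines give the roots: for adjacent envelope indices i < j the intersection is x = (a_i − a_j) / (j − i). Reading off the sorted break points: {-5, 3}.
Verification: at each break x_0, at least two indices attain the minimum of min_i(a_i + i · x_0).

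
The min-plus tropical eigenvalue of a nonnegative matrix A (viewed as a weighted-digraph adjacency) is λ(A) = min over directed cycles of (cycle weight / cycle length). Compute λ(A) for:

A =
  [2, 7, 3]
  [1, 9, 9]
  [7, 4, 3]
λ(A) = 2

Enumerate directed cycles and compute their means (weight / length). Sample:
  cycle 0 → 0: weight = 2, length = 1, mean = 2/1 ≈ 2.000
  cycle 1 → 1: weight = 9, length = 1, mean = 9/1 ≈ 9.000
  cycle 2 → 2: weight = 3, length = 1, mean = 3/1 ≈ 3.000
  cycle 0 → 1 → 0: weight = 8, length = 2, mean = 8/2 ≈ 4.000
  cycle 0 → 2 → 0: weight = 10, length = 2, mean = 10/2 ≈ 5.000
  cycle 1 → 0 → 1: weight = 8, length = 2, mean = 8/2 ≈ 4.000
Minimum mean = 2.000, attained e.g. along the cycle 0 → 0 with weight 2 and length 1. So λ(A) = 2/1 = 2.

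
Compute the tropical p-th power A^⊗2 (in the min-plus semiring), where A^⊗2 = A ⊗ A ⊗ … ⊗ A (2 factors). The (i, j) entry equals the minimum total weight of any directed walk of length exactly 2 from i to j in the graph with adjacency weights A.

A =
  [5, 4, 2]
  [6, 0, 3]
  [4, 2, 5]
A^⊗2 =
  [6, 4, 7]
  [6, 0, 3]
  [8, 2, 5]

Each entry (A^⊗2)_ij equals the minimum over all length-2 walks i = v_0 → v_1 → … → v_2 = j of Σ_t A[v_t][v_{t+1}]. For example, for (i, j) = (0, 2) we minimise over 3 possible intermediate vertex sequences; the minimum is 7, attained along the walk 0 → 0 → 2.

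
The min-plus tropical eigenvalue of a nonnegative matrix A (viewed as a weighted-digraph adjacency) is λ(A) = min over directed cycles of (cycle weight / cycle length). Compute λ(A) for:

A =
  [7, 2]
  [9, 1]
λ(A) = 1

Enumerate directed cycles and compute their means (weight / length). Sample:
  cycle 0 → 0: weight = 7, length = 1, mean = 7/1 ≈ 7.000
  cycle 1 → 1: weight = 1, length = 1, mean = 1/1 ≈ 1.000
  cycle 0 → 1 → 0: weight = 11, length = 2, mean = 11/2 ≈ 5.500
  cycle 1 → 0 → 1: weight = 11, length = 2, mean = 11/2 ≈ 5.500
Minimum mean = 1.000, attained e.g. along the cycle 1 → 1 with weight 1 and length 1. So λ(A) = 1/1 = 1.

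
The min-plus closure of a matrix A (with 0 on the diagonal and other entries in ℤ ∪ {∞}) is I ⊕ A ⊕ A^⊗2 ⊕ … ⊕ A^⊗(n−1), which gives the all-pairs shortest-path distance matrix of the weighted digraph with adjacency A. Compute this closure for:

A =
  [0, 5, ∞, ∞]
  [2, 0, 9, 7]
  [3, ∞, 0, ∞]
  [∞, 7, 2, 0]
Closure =
  [0, 5, 14, 12]
  [2, 0, 9, 7]
  [3, 8, 0, 15]
  [5, 7, 2, 0]

This is the Floyd-Warshall all-pairs shortest-path computation. For each intermediate vertex k = 0, 1, …, 3, update dist[i][j] ← min(dist[i][j], dist[i][k] + dist[k][j]). The final matrix gives, for each (i, j), the minimum total weight of any directed path from i to j (possibly empty when i = j).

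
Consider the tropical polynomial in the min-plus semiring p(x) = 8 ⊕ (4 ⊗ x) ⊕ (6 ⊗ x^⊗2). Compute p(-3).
p(-3) = 0

A tropical monomial a ⊗ x^⊗i evaluates to a + i · x. Evaluating each term at x = -3:
  Term 0 contributes 8 + 0 · -3 = 8
  Term 1 contributes 4 + 1 · -3 = 1
  Term 2 contributes 6 + 2 · -3 = 0
p(-3) = ⊕ of these = min[8, 1, 0] = 0.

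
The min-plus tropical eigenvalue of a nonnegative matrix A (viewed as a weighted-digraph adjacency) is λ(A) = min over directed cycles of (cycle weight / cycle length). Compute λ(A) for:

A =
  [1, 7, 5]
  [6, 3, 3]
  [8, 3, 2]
λ(A) = 1

Enumerate directed cycles and compute their means (weight / length). Sample:
  cycle 0 → 0: weight = 1, length = 1, mean = 1/1 ≈ 1.000
  cycle 1 → 1: weight = 3, length = 1, mean = 3/1 ≈ 3.000
  cycle 2 → 2: weight = 2, length = 1, mean = 2/1 ≈ 2.000
  cycle 0 → 1 → 0: weight = 13, length = 2, mean = 13/2 ≈ 6.500
  cycle 0 → 2 → 0: weight = 13, length = 2, mean = 13/2 ≈ 6.500
  cycle 1 → 0 → 1: weight = 13, length = 2, mean = 13/2 ≈ 6.500
Minimum mean = 1.000, attained e.g. along the cycle 0 → 0 with weight 1 and length 1. So λ(A) = 1/1 = 1.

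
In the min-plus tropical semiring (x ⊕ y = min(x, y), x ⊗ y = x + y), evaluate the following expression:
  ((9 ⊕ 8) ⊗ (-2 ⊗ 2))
((9 ⊕ 8) ⊗ (-2 ⊗ 2)) = 8

Expand innermost to outermost. Recall ⊕ takes the minimum of its arguments and ⊗ takes their sum. Working out the expression ((9 ⊕ 8) ⊗ (-2 ⊗ 2)) gives 8.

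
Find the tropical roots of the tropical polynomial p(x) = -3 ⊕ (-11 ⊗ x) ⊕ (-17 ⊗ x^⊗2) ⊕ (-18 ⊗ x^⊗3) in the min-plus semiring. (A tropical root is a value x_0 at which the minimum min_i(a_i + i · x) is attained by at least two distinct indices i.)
Roots: {1, 6, 8}

Each tropical root is a break point of the lower envelope of the lines y = a_i + i · x (there are 4 lines, with slopes 0, 1, ..., 3). Only the lines that attain the minimum somewhere contribute to roots; other lines are dominated. Here the surviving (envelope) indices are i = 3, i = 2, i = 1, i = 0.
Intersections between consecutive envelope lines give the roots: for adjacent envelope indices i < j the intersection is x = (a_i − a_j) / (j − i). Reading off the sorted break points: {1, 6, 8}.
Verification: at each break x_0, at least two indices attain the minimum of min_i(a_i + i · x_0).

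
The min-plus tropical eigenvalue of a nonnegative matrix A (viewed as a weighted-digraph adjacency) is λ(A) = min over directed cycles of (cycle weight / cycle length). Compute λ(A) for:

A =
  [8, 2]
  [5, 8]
λ(A) = 7/2

Enumerate directed cycles and compute their means (weight / length). Sample:
  cycle 0 → 0: weight = 8, length = 1, mean = 8/1 ≈ 8.000
  cycle 1 → 1: weight = 8, length = 1, mean = 8/1 ≈ 8.000
  cycle 0 → 1 → 0: weight = 7, length = 2, mean = 7/2 ≈ 3.500
  cycle 1 → 0 → 1: weight = 7, length = 2, mean = 7/2 ≈ 3.500
Minimum mean = 3.500, attained e.g. along the cycle 0 → 1 → 0 with weight 7 and length 2. So λ(A) = 7/2 = 7/2.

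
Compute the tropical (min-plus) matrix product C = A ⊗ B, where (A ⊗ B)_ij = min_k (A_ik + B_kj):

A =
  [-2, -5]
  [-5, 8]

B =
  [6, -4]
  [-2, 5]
A ⊗ B =
  [-7, -6]
  [1, -9]

Apply the min-plus product entry-by-entry:
  C[0][0] = min over k of (A[0][0] + B[0][0] = -2 + 6 = 4, A[0][1] + B[1][0] = -5 + -2 = -7) = -7 (attained at k = 1)
  C[0][1] = min over k of (A[0][0] + B[0][1] = -2 + -4 = -6, A[0][1] + B[1][1] = -5 + 5 = 0) = -6 (attained at k = 0)
  C[1][0] = min over k of (A[1][0] + B[0][0] = -5 + 6 = 1, A[1][1] + B[1][0] = 8 + -2 = 6) = 1 (attained at k = 0)
  C[1][1] = min over k of (A[1][0] + B[0][1] = -5 + -4 = -9, A[1][1] + B[1][1] = 8 + 5 = 13) = -9 (attained at k = 0)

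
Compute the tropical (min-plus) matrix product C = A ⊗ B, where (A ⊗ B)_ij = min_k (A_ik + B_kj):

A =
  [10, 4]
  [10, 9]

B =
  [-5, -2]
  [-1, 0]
A ⊗ B =
  [3, 4]
  [5, 8]

Apply the min-plus product entry-by-entry:
  C[0][0] = min over k of (A[0][0] + B[0][0] = 10 + -5 = 5, A[0][1] + B[1][0] = 4 + -1 = 3) = 3 (attained at k = 1)
  C[0][1] = min over k of (A[0][0] + B[0][1] = 10 + -2 = 8, A[0][1] + B[1][1] = 4 + 0 = 4) = 4 (attained at k = 1)
  C[1][0] = min over k of (A[1][0] + B[0][0] = 10 + -5 = 5, A[1][1] + B[1][0] = 9 + -1 = 8) = 5 (attained at k = 0)
  C[1][1] = min over k of (A[1][0] + B[0][1] = 10 + -2 = 8, A[1][1] + B[1][1] = 9 + 0 = 9) = 8 (attained at k = 0)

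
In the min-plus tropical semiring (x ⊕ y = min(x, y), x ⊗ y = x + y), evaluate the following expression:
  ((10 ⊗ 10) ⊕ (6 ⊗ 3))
((10 ⊗ 10) ⊕ (6 ⊗ 3)) = 9

Expand innermost to outermost. Recall ⊕ takes the minimum of its arguments and ⊗ takes their sum. Working out the expression ((10 ⊗ 10) ⊕ (6 ⊗ 3)) gives 9.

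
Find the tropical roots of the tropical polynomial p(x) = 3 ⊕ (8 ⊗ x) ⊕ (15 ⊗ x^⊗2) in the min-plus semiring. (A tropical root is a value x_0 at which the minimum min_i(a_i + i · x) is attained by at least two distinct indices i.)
Roots: {-7, -5}

Each tropical root is a break point of the lower envelope of the lines y = a_i + i · x (there are 3 lines, with slopes 0, 1, ..., 2). Only the lines that attain the minimum somewhere contribute to roots; other lines are dominated. Here the surviving (envelope) indices are i = 2, i = 1, i = 0.
Intersections between consecutive envelope lines give the roots: for adjacent envelope indices i < j the intersection is x = (a_i − a_j) / (j − i). Reading off the sorted break points: {-7, -5}.
Verification: at each break x_0, at least two indices attain the minimum of min_i(a_i + i · x_0).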